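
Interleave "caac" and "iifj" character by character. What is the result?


Interleaving "caac" and "iifj":
  Position 0: 'c' from first, 'i' from second => "ci"
  Position 1: 'a' from first, 'i' from second => "ai"
  Position 2: 'a' from first, 'f' from second => "af"
  Position 3: 'c' from first, 'j' from second => "cj"
Result: ciaiafcj

ciaiafcj


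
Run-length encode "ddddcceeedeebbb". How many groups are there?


Input: ddddcceeedeebbb
Scanning for consecutive runs:
  Group 1: 'd' x 4 (positions 0-3)
  Group 2: 'c' x 2 (positions 4-5)
  Group 3: 'e' x 3 (positions 6-8)
  Group 4: 'd' x 1 (positions 9-9)
  Group 5: 'e' x 2 (positions 10-11)
  Group 6: 'b' x 3 (positions 12-14)
Total groups: 6

6


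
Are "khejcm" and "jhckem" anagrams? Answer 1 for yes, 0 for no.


Strings: "khejcm", "jhckem"
Sorted first:  cehjkm
Sorted second: cehjkm
Sorted forms match => anagrams

1


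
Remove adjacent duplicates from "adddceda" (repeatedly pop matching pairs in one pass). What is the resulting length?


Input: adddceda
Stack-based adjacent duplicate removal:
  Read 'a': push. Stack: a
  Read 'd': push. Stack: ad
  Read 'd': matches stack top 'd' => pop. Stack: a
  Read 'd': push. Stack: ad
  Read 'c': push. Stack: adc
  Read 'e': push. Stack: adce
  Read 'd': push. Stack: adced
  Read 'a': push. Stack: adceda
Final stack: "adceda" (length 6)

6


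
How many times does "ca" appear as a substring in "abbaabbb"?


Searching for "ca" in "abbaabbb"
Scanning each position:
  Position 0: "ab" => no
  Position 1: "bb" => no
  Position 2: "ba" => no
  Position 3: "aa" => no
  Position 4: "ab" => no
  Position 5: "bb" => no
  Position 6: "bb" => no
Total occurrences: 0

0


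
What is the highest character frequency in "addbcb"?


Input: addbcb
Character counts:
  'a': 1
  'b': 2
  'c': 1
  'd': 2
Maximum frequency: 2

2


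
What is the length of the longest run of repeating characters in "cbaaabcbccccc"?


Input: "cbaaabcbccccc"
Scanning for longest run:
  Position 1 ('b'): new char, reset run to 1
  Position 2 ('a'): new char, reset run to 1
  Position 3 ('a'): continues run of 'a', length=2
  Position 4 ('a'): continues run of 'a', length=3
  Position 5 ('b'): new char, reset run to 1
  Position 6 ('c'): new char, reset run to 1
  Position 7 ('b'): new char, reset run to 1
  Position 8 ('c'): new char, reset run to 1
  Position 9 ('c'): continues run of 'c', length=2
  Position 10 ('c'): continues run of 'c', length=3
  Position 11 ('c'): continues run of 'c', length=4
  Position 12 ('c'): continues run of 'c', length=5
Longest run: 'c' with length 5

5


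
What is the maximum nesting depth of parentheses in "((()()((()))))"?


Input: "((()()((()))))"
Tracking depth:
  Position 0 '(': depth becomes 1
  Position 1 '(': depth becomes 2
  Position 2 '(': depth becomes 3
  Position 3 ')': depth becomes 2
  Position 4 '(': depth becomes 3
  Position 5 ')': depth becomes 2
  Position 6 '(': depth becomes 3
  Position 7 '(': depth becomes 4
  Position 8 '(': depth becomes 5
  Position 9 ')': depth becomes 4
  Position 10 ')': depth becomes 3
  Position 11 ')': depth becomes 2
  Position 12 ')': depth becomes 1
  Position 13 ')': depth becomes 0
Maximum depth reached: 5

5


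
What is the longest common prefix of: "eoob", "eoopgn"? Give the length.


Words: eoob, eoopgn
  Position 0: all 'e' => match
  Position 1: all 'o' => match
  Position 2: all 'o' => match
  Position 3: ('b', 'p') => mismatch, stop
LCP = "eoo" (length 3)

3


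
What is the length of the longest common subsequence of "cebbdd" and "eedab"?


LCS of "cebbdd" and "eedab"
DP table:
           e    e    d    a    b
      0    0    0    0    0    0
  c   0    0    0    0    0    0
  e   0    1    1    1    1    1
  b   0    1    1    1    1    2
  b   0    1    1    1    1    2
  d   0    1    1    2    2    2
  d   0    1    1    2    2    2
LCS length = dp[6][5] = 2

2


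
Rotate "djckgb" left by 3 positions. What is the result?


Input: "djckgb", rotate left by 3
First 3 characters: "djc"
Remaining characters: "kgb"
Concatenate remaining + first: "kgb" + "djc" = "kgbdjc"

kgbdjc


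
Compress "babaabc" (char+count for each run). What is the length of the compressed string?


Input: babaabc
Runs:
  'b' x 1 => "b1"
  'a' x 1 => "a1"
  'b' x 1 => "b1"
  'a' x 2 => "a2"
  'b' x 1 => "b1"
  'c' x 1 => "c1"
Compressed: "b1a1b1a2b1c1"
Compressed length: 12

12


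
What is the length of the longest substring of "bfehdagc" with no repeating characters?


Input: "bfehdagc"
Sliding window (track last position of each char):
  Position 0 ('b'): window [0,0] length 1 -- new best
  Position 1 ('f'): window [0,1] length 2 -- new best
  Position 2 ('e'): window [0,2] length 3 -- new best
  Position 3 ('h'): window [0,3] length 4 -- new best
  Position 4 ('d'): window [0,4] length 5 -- new best
  Position 5 ('a'): window [0,5] length 6 -- new best
  Position 6 ('g'): window [0,6] length 7 -- new best
  Position 7 ('c'): window [0,7] length 8 -- new best
Longest substring with no repeats: "bfehdagc" with length 8

8


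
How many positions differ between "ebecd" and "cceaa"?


Comparing "ebecd" and "cceaa" position by position:
  Position 0: 'e' vs 'c' => DIFFER
  Position 1: 'b' vs 'c' => DIFFER
  Position 2: 'e' vs 'e' => same
  Position 3: 'c' vs 'a' => DIFFER
  Position 4: 'd' vs 'a' => DIFFER
Positions that differ: 4

4


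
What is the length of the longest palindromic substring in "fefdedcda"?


Input: "fefdedcda"
Checking substrings for palindromes:
  [0:3] "fef" (len 3) => palindrome
  [3:6] "ded" (len 3) => palindrome
  [5:8] "dcd" (len 3) => palindrome
Longest palindromic substring: "fef" with length 3

3


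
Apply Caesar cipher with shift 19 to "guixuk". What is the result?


Caesar cipher: shift "guixuk" by 19
  'g' (pos 6) + 19 = pos 25 = 'z'
  'u' (pos 20) + 19 = pos 13 = 'n'
  'i' (pos 8) + 19 = pos 1 = 'b'
  'x' (pos 23) + 19 = pos 16 = 'q'
  'u' (pos 20) + 19 = pos 13 = 'n'
  'k' (pos 10) + 19 = pos 3 = 'd'
Result: znbqnd

znbqnd


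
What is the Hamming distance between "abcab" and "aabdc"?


Comparing "abcab" and "aabdc" position by position:
  Position 0: 'a' vs 'a' => same
  Position 1: 'b' vs 'a' => differ
  Position 2: 'c' vs 'b' => differ
  Position 3: 'a' vs 'd' => differ
  Position 4: 'b' vs 'c' => differ
Total differences (Hamming distance): 4

4


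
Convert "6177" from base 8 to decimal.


Input: "6177" in base 8
Positional expansion:
  Digit '6' (value 6) x 8^3 = 3072
  Digit '1' (value 1) x 8^2 = 64
  Digit '7' (value 7) x 8^1 = 56
  Digit '7' (value 7) x 8^0 = 7
Sum = 3199

3199


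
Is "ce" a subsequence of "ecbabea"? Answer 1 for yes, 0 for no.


Check if "ce" is a subsequence of "ecbabea"
Greedy scan:
  Position 0 ('e'): no match needed
  Position 1 ('c'): matches sub[0] = 'c'
  Position 2 ('b'): no match needed
  Position 3 ('a'): no match needed
  Position 4 ('b'): no match needed
  Position 5 ('e'): matches sub[1] = 'e'
  Position 6 ('a'): no match needed
All 2 characters matched => is a subsequence

1


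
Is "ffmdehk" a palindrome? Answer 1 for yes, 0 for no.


Input: ffmdehk
Reversed: khedmff
  Compare pos 0 ('f') with pos 6 ('k'): MISMATCH
  Compare pos 1 ('f') with pos 5 ('h'): MISMATCH
  Compare pos 2 ('m') with pos 4 ('e'): MISMATCH
Result: not a palindrome

0


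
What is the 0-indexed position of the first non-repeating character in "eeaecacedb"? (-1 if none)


Input: eeaecacedb
Character frequencies:
  'a': 2
  'b': 1
  'c': 2
  'd': 1
  'e': 4
Scanning left to right for freq == 1:
  Position 0 ('e'): freq=4, skip
  Position 1 ('e'): freq=4, skip
  Position 2 ('a'): freq=2, skip
  Position 3 ('e'): freq=4, skip
  Position 4 ('c'): freq=2, skip
  Position 5 ('a'): freq=2, skip
  Position 6 ('c'): freq=2, skip
  Position 7 ('e'): freq=4, skip
  Position 8 ('d'): unique! => answer = 8

8


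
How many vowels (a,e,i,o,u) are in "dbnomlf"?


Input: dbnomlf
Checking each character:
  'd' at position 0: consonant
  'b' at position 1: consonant
  'n' at position 2: consonant
  'o' at position 3: vowel (running total: 1)
  'm' at position 4: consonant
  'l' at position 5: consonant
  'f' at position 6: consonant
Total vowels: 1

1


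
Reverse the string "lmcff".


Input: lmcff
Reading characters right to left:
  Position 4: 'f'
  Position 3: 'f'
  Position 2: 'c'
  Position 1: 'm'
  Position 0: 'l'
Reversed: ffcml

ffcml


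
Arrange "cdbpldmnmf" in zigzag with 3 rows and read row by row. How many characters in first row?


Zigzag "cdbpldmnmf" into 3 rows:
Placing characters:
  'c' => row 0
  'd' => row 1
  'b' => row 2
  'p' => row 1
  'l' => row 0
  'd' => row 1
  'm' => row 2
  'n' => row 1
  'm' => row 0
  'f' => row 1
Rows:
  Row 0: "clm"
  Row 1: "dpdnf"
  Row 2: "bm"
First row length: 3

3


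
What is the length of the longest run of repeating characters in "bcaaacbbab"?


Input: "bcaaacbbab"
Scanning for longest run:
  Position 1 ('c'): new char, reset run to 1
  Position 2 ('a'): new char, reset run to 1
  Position 3 ('a'): continues run of 'a', length=2
  Position 4 ('a'): continues run of 'a', length=3
  Position 5 ('c'): new char, reset run to 1
  Position 6 ('b'): new char, reset run to 1
  Position 7 ('b'): continues run of 'b', length=2
  Position 8 ('a'): new char, reset run to 1
  Position 9 ('b'): new char, reset run to 1
Longest run: 'a' with length 3

3


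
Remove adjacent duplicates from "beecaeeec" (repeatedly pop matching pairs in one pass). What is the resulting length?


Input: beecaeeec
Stack-based adjacent duplicate removal:
  Read 'b': push. Stack: b
  Read 'e': push. Stack: be
  Read 'e': matches stack top 'e' => pop. Stack: b
  Read 'c': push. Stack: bc
  Read 'a': push. Stack: bca
  Read 'e': push. Stack: bcae
  Read 'e': matches stack top 'e' => pop. Stack: bca
  Read 'e': push. Stack: bcae
  Read 'c': push. Stack: bcaec
Final stack: "bcaec" (length 5)

5


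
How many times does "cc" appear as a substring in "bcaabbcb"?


Searching for "cc" in "bcaabbcb"
Scanning each position:
  Position 0: "bc" => no
  Position 1: "ca" => no
  Position 2: "aa" => no
  Position 3: "ab" => no
  Position 4: "bb" => no
  Position 5: "bc" => no
  Position 6: "cb" => no
Total occurrences: 0

0


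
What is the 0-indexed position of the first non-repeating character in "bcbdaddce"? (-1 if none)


Input: bcbdaddce
Character frequencies:
  'a': 1
  'b': 2
  'c': 2
  'd': 3
  'e': 1
Scanning left to right for freq == 1:
  Position 0 ('b'): freq=2, skip
  Position 1 ('c'): freq=2, skip
  Position 2 ('b'): freq=2, skip
  Position 3 ('d'): freq=3, skip
  Position 4 ('a'): unique! => answer = 4

4


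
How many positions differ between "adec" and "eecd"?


Comparing "adec" and "eecd" position by position:
  Position 0: 'a' vs 'e' => DIFFER
  Position 1: 'd' vs 'e' => DIFFER
  Position 2: 'e' vs 'c' => DIFFER
  Position 3: 'c' vs 'd' => DIFFER
Positions that differ: 4

4


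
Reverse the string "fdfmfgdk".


Input: fdfmfgdk
Reading characters right to left:
  Position 7: 'k'
  Position 6: 'd'
  Position 5: 'g'
  Position 4: 'f'
  Position 3: 'm'
  Position 2: 'f'
  Position 1: 'd'
  Position 0: 'f'
Reversed: kdgfmfdf

kdgfmfdf


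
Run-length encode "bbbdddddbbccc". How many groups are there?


Input: bbbdddddbbccc
Scanning for consecutive runs:
  Group 1: 'b' x 3 (positions 0-2)
  Group 2: 'd' x 5 (positions 3-7)
  Group 3: 'b' x 2 (positions 8-9)
  Group 4: 'c' x 3 (positions 10-12)
Total groups: 4

4


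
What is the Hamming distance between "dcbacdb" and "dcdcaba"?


Comparing "dcbacdb" and "dcdcaba" position by position:
  Position 0: 'd' vs 'd' => same
  Position 1: 'c' vs 'c' => same
  Position 2: 'b' vs 'd' => differ
  Position 3: 'a' vs 'c' => differ
  Position 4: 'c' vs 'a' => differ
  Position 5: 'd' vs 'b' => differ
  Position 6: 'b' vs 'a' => differ
Total differences (Hamming distance): 5

5


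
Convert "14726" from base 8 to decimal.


Input: "14726" in base 8
Positional expansion:
  Digit '1' (value 1) x 8^4 = 4096
  Digit '4' (value 4) x 8^3 = 2048
  Digit '7' (value 7) x 8^2 = 448
  Digit '2' (value 2) x 8^1 = 16
  Digit '6' (value 6) x 8^0 = 6
Sum = 6614

6614


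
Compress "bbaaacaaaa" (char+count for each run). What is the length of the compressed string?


Input: bbaaacaaaa
Runs:
  'b' x 2 => "b2"
  'a' x 3 => "a3"
  'c' x 1 => "c1"
  'a' x 4 => "a4"
Compressed: "b2a3c1a4"
Compressed length: 8

8


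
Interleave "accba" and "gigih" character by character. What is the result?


Interleaving "accba" and "gigih":
  Position 0: 'a' from first, 'g' from second => "ag"
  Position 1: 'c' from first, 'i' from second => "ci"
  Position 2: 'c' from first, 'g' from second => "cg"
  Position 3: 'b' from first, 'i' from second => "bi"
  Position 4: 'a' from first, 'h' from second => "ah"
Result: agcicgbiah

agcicgbiah


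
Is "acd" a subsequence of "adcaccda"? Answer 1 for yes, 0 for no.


Check if "acd" is a subsequence of "adcaccda"
Greedy scan:
  Position 0 ('a'): matches sub[0] = 'a'
  Position 1 ('d'): no match needed
  Position 2 ('c'): matches sub[1] = 'c'
  Position 3 ('a'): no match needed
  Position 4 ('c'): no match needed
  Position 5 ('c'): no match needed
  Position 6 ('d'): matches sub[2] = 'd'
  Position 7 ('a'): no match needed
All 3 characters matched => is a subsequence

1


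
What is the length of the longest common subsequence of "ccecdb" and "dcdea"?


LCS of "ccecdb" and "dcdea"
DP table:
           d    c    d    e    a
      0    0    0    0    0    0
  c   0    0    1    1    1    1
  c   0    0    1    1    1    1
  e   0    0    1    1    2    2
  c   0    0    1    1    2    2
  d   0    1    1    2    2    2
  b   0    1    1    2    2    2
LCS length = dp[6][5] = 2

2


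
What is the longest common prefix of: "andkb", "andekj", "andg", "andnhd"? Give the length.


Words: andkb, andekj, andg, andnhd
  Position 0: all 'a' => match
  Position 1: all 'n' => match
  Position 2: all 'd' => match
  Position 3: ('k', 'e', 'g', 'n') => mismatch, stop
LCP = "and" (length 3)

3


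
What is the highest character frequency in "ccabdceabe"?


Input: ccabdceabe
Character counts:
  'a': 2
  'b': 2
  'c': 3
  'd': 1
  'e': 2
Maximum frequency: 3

3


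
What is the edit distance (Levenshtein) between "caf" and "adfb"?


Computing edit distance: "caf" -> "adfb"
DP table:
           a    d    f    b
      0    1    2    3    4
  c   1    1    2    3    4
  a   2    1    2    3    4
  f   3    2    2    2    3
Edit distance = dp[3][4] = 3

3


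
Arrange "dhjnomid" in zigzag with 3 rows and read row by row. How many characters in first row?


Zigzag "dhjnomid" into 3 rows:
Placing characters:
  'd' => row 0
  'h' => row 1
  'j' => row 2
  'n' => row 1
  'o' => row 0
  'm' => row 1
  'i' => row 2
  'd' => row 1
Rows:
  Row 0: "do"
  Row 1: "hnmd"
  Row 2: "ji"
First row length: 2

2


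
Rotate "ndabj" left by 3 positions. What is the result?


Input: "ndabj", rotate left by 3
First 3 characters: "nda"
Remaining characters: "bj"
Concatenate remaining + first: "bj" + "nda" = "bjnda"

bjnda


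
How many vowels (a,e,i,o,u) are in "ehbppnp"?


Input: ehbppnp
Checking each character:
  'e' at position 0: vowel (running total: 1)
  'h' at position 1: consonant
  'b' at position 2: consonant
  'p' at position 3: consonant
  'p' at position 4: consonant
  'n' at position 5: consonant
  'p' at position 6: consonant
Total vowels: 1

1


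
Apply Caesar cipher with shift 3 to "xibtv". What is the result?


Caesar cipher: shift "xibtv" by 3
  'x' (pos 23) + 3 = pos 0 = 'a'
  'i' (pos 8) + 3 = pos 11 = 'l'
  'b' (pos 1) + 3 = pos 4 = 'e'
  't' (pos 19) + 3 = pos 22 = 'w'
  'v' (pos 21) + 3 = pos 24 = 'y'
Result: alewy

alewy


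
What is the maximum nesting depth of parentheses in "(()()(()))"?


Input: "(()()(()))"
Tracking depth:
  Position 0 '(': depth becomes 1
  Position 1 '(': depth becomes 2
  Position 2 ')': depth becomes 1
  Position 3 '(': depth becomes 2
  Position 4 ')': depth becomes 1
  Position 5 '(': depth becomes 2
  Position 6 '(': depth becomes 3
  Position 7 ')': depth becomes 2
  Position 8 ')': depth becomes 1
  Position 9 ')': depth becomes 0
Maximum depth reached: 3

3


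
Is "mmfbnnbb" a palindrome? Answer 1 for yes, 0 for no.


Input: mmfbnnbb
Reversed: bbnnbfmm
  Compare pos 0 ('m') with pos 7 ('b'): MISMATCH
  Compare pos 1 ('m') with pos 6 ('b'): MISMATCH
  Compare pos 2 ('f') with pos 5 ('n'): MISMATCH
  Compare pos 3 ('b') with pos 4 ('n'): MISMATCH
Result: not a palindrome

0


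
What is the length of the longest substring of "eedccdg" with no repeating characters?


Input: "eedccdg"
Sliding window (track last position of each char):
  Position 0 ('e'): window [0,0] length 1 -- new best
  Position 1 ('e'): repeat (last at 0), move window start to 1
  Position 1 ('e'): window [1,1] length 1
  Position 2 ('d'): window [1,2] length 2 -- new best
  Position 3 ('c'): window [1,3] length 3 -- new best
  Position 4 ('c'): repeat (last at 3), move window start to 4
  Position 4 ('c'): window [4,4] length 1
  Position 5 ('d'): window [4,5] length 2
  Position 6 ('g'): window [4,6] length 3
Longest substring with no repeats: "edc" with length 3

3


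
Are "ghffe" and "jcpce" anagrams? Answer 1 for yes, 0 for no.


Strings: "ghffe", "jcpce"
Sorted first:  effgh
Sorted second: ccejp
Differ at position 0: 'e' vs 'c' => not anagrams

0


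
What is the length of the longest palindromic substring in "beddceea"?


Input: "beddceea"
Checking substrings for palindromes:
  [2:4] "dd" (len 2) => palindrome
  [5:7] "ee" (len 2) => palindrome
Longest palindromic substring: "dd" with length 2

2


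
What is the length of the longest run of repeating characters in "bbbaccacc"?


Input: "bbbaccacc"
Scanning for longest run:
  Position 1 ('b'): continues run of 'b', length=2
  Position 2 ('b'): continues run of 'b', length=3
  Position 3 ('a'): new char, reset run to 1
  Position 4 ('c'): new char, reset run to 1
  Position 5 ('c'): continues run of 'c', length=2
  Position 6 ('a'): new char, reset run to 1
  Position 7 ('c'): new char, reset run to 1
  Position 8 ('c'): continues run of 'c', length=2
Longest run: 'b' with length 3

3


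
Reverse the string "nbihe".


Input: nbihe
Reading characters right to left:
  Position 4: 'e'
  Position 3: 'h'
  Position 2: 'i'
  Position 1: 'b'
  Position 0: 'n'
Reversed: ehibn

ehibn


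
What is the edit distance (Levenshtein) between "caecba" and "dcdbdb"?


Computing edit distance: "caecba" -> "dcdbdb"
DP table:
           d    c    d    b    d    b
      0    1    2    3    4    5    6
  c   1    1    1    2    3    4    5
  a   2    2    2    2    3    4    5
  e   3    3    3    3    3    4    5
  c   4    4    3    4    4    4    5
  b   5    5    4    4    4    5    4
  a   6    6    5    5    5    5    5
Edit distance = dp[6][6] = 5

5


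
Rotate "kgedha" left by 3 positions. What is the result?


Input: "kgedha", rotate left by 3
First 3 characters: "kge"
Remaining characters: "dha"
Concatenate remaining + first: "dha" + "kge" = "dhakge"

dhakge


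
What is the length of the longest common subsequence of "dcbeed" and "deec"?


LCS of "dcbeed" and "deec"
DP table:
           d    e    e    c
      0    0    0    0    0
  d   0    1    1    1    1
  c   0    1    1    1    2
  b   0    1    1    1    2
  e   0    1    2    2    2
  e   0    1    2    3    3
  d   0    1    2    3    3
LCS length = dp[6][4] = 3

3


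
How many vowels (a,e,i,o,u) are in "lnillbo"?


Input: lnillbo
Checking each character:
  'l' at position 0: consonant
  'n' at position 1: consonant
  'i' at position 2: vowel (running total: 1)
  'l' at position 3: consonant
  'l' at position 4: consonant
  'b' at position 5: consonant
  'o' at position 6: vowel (running total: 2)
Total vowels: 2

2


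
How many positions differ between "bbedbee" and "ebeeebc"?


Comparing "bbedbee" and "ebeeebc" position by position:
  Position 0: 'b' vs 'e' => DIFFER
  Position 1: 'b' vs 'b' => same
  Position 2: 'e' vs 'e' => same
  Position 3: 'd' vs 'e' => DIFFER
  Position 4: 'b' vs 'e' => DIFFER
  Position 5: 'e' vs 'b' => DIFFER
  Position 6: 'e' vs 'c' => DIFFER
Positions that differ: 5

5


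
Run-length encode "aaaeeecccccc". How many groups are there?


Input: aaaeeecccccc
Scanning for consecutive runs:
  Group 1: 'a' x 3 (positions 0-2)
  Group 2: 'e' x 3 (positions 3-5)
  Group 3: 'c' x 6 (positions 6-11)
Total groups: 3

3


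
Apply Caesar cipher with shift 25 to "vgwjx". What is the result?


Caesar cipher: shift "vgwjx" by 25
  'v' (pos 21) + 25 = pos 20 = 'u'
  'g' (pos 6) + 25 = pos 5 = 'f'
  'w' (pos 22) + 25 = pos 21 = 'v'
  'j' (pos 9) + 25 = pos 8 = 'i'
  'x' (pos 23) + 25 = pos 22 = 'w'
Result: ufviw

ufviw


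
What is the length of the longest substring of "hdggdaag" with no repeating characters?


Input: "hdggdaag"
Sliding window (track last position of each char):
  Position 0 ('h'): window [0,0] length 1 -- new best
  Position 1 ('d'): window [0,1] length 2 -- new best
  Position 2 ('g'): window [0,2] length 3 -- new best
  Position 3 ('g'): repeat (last at 2), move window start to 3
  Position 3 ('g'): window [3,3] length 1
  Position 4 ('d'): window [3,4] length 2
  Position 5 ('a'): window [3,5] length 3
  Position 6 ('a'): repeat (last at 5), move window start to 6
  Position 6 ('a'): window [6,6] length 1
  Position 7 ('g'): window [6,7] length 2
Longest substring with no repeats: "hdg" with length 3

3


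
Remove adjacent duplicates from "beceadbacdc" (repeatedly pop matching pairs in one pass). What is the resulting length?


Input: beceadbacdc
Stack-based adjacent duplicate removal:
  Read 'b': push. Stack: b
  Read 'e': push. Stack: be
  Read 'c': push. Stack: bec
  Read 'e': push. Stack: bece
  Read 'a': push. Stack: becea
  Read 'd': push. Stack: becead
  Read 'b': push. Stack: beceadb
  Read 'a': push. Stack: beceadba
  Read 'c': push. Stack: beceadbac
  Read 'd': push. Stack: beceadbacd
  Read 'c': push. Stack: beceadbacdc
Final stack: "beceadbacdc" (length 11)

11


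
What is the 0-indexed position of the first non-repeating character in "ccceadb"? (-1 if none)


Input: ccceadb
Character frequencies:
  'a': 1
  'b': 1
  'c': 3
  'd': 1
  'e': 1
Scanning left to right for freq == 1:
  Position 0 ('c'): freq=3, skip
  Position 1 ('c'): freq=3, skip
  Position 2 ('c'): freq=3, skip
  Position 3 ('e'): unique! => answer = 3

3


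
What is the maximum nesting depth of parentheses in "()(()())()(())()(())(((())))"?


Input: "()(()())()(())()(())(((())))"
Tracking depth:
  Position 0 '(': depth becomes 1
  Position 1 ')': depth becomes 0
  Position 2 '(': depth becomes 1
  Position 3 '(': depth becomes 2
  Position 4 ')': depth becomes 1
  Position 5 '(': depth becomes 2
  Position 6 ')': depth becomes 1
  Position 7 ')': depth becomes 0
  Position 8 '(': depth becomes 1
  Position 9 ')': depth becomes 0
  Position 10 '(': depth becomes 1
  Position 11 '(': depth becomes 2
  Position 12 ')': depth becomes 1
  Position 13 ')': depth becomes 0
  Position 14 '(': depth becomes 1
  Position 15 ')': depth becomes 0
  Position 16 '(': depth becomes 1
  Position 17 '(': depth becomes 2
  Position 18 ')': depth becomes 1
  Position 19 ')': depth becomes 0
  Position 20 '(': depth becomes 1
  Position 21 '(': depth becomes 2
  Position 22 '(': depth becomes 3
  Position 23 '(': depth becomes 4
  Position 24 ')': depth becomes 3
  Position 25 ')': depth becomes 2
  Position 26 ')': depth becomes 1
  Position 27 ')': depth becomes 0
Maximum depth reached: 4

4


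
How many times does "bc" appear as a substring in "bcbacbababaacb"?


Searching for "bc" in "bcbacbababaacb"
Scanning each position:
  Position 0: "bc" => MATCH
  Position 1: "cb" => no
  Position 2: "ba" => no
  Position 3: "ac" => no
  Position 4: "cb" => no
  Position 5: "ba" => no
  Position 6: "ab" => no
  Position 7: "ba" => no
  Position 8: "ab" => no
  Position 9: "ba" => no
  Position 10: "aa" => no
  Position 11: "ac" => no
  Position 12: "cb" => no
Total occurrences: 1

1


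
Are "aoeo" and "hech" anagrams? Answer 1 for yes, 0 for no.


Strings: "aoeo", "hech"
Sorted first:  aeoo
Sorted second: cehh
Differ at position 0: 'a' vs 'c' => not anagrams

0


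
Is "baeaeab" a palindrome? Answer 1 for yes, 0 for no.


Input: baeaeab
Reversed: baeaeab
  Compare pos 0 ('b') with pos 6 ('b'): match
  Compare pos 1 ('a') with pos 5 ('a'): match
  Compare pos 2 ('e') with pos 4 ('e'): match
Result: palindrome

1


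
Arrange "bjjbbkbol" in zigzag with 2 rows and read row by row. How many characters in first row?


Zigzag "bjjbbkbol" into 2 rows:
Placing characters:
  'b' => row 0
  'j' => row 1
  'j' => row 0
  'b' => row 1
  'b' => row 0
  'k' => row 1
  'b' => row 0
  'o' => row 1
  'l' => row 0
Rows:
  Row 0: "bjbbl"
  Row 1: "jbko"
First row length: 5

5


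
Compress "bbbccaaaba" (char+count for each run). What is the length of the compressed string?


Input: bbbccaaaba
Runs:
  'b' x 3 => "b3"
  'c' x 2 => "c2"
  'a' x 3 => "a3"
  'b' x 1 => "b1"
  'a' x 1 => "a1"
Compressed: "b3c2a3b1a1"
Compressed length: 10

10


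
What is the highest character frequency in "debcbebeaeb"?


Input: debcbebeaeb
Character counts:
  'a': 1
  'b': 4
  'c': 1
  'd': 1
  'e': 4
Maximum frequency: 4

4


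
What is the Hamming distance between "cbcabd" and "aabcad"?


Comparing "cbcabd" and "aabcad" position by position:
  Position 0: 'c' vs 'a' => differ
  Position 1: 'b' vs 'a' => differ
  Position 2: 'c' vs 'b' => differ
  Position 3: 'a' vs 'c' => differ
  Position 4: 'b' vs 'a' => differ
  Position 5: 'd' vs 'd' => same
Total differences (Hamming distance): 5

5


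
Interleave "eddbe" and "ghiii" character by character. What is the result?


Interleaving "eddbe" and "ghiii":
  Position 0: 'e' from first, 'g' from second => "eg"
  Position 1: 'd' from first, 'h' from second => "dh"
  Position 2: 'd' from first, 'i' from second => "di"
  Position 3: 'b' from first, 'i' from second => "bi"
  Position 4: 'e' from first, 'i' from second => "ei"
Result: egdhdibiei

egdhdibiei


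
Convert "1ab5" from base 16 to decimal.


Input: "1ab5" in base 16
Positional expansion:
  Digit '1' (value 1) x 16^3 = 4096
  Digit 'a' (value 10) x 16^2 = 2560
  Digit 'b' (value 11) x 16^1 = 176
  Digit '5' (value 5) x 16^0 = 5
Sum = 6837

6837


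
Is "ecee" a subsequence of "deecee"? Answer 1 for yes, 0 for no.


Check if "ecee" is a subsequence of "deecee"
Greedy scan:
  Position 0 ('d'): no match needed
  Position 1 ('e'): matches sub[0] = 'e'
  Position 2 ('e'): no match needed
  Position 3 ('c'): matches sub[1] = 'c'
  Position 4 ('e'): matches sub[2] = 'e'
  Position 5 ('e'): matches sub[3] = 'e'
All 4 characters matched => is a subsequence

1


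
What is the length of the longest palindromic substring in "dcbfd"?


Input: "dcbfd"
Checking substrings for palindromes:
  No multi-char palindromic substrings found
Longest palindromic substring: "d" with length 1

1


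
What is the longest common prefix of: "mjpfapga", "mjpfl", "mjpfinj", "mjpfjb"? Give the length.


Words: mjpfapga, mjpfl, mjpfinj, mjpfjb
  Position 0: all 'm' => match
  Position 1: all 'j' => match
  Position 2: all 'p' => match
  Position 3: all 'f' => match
  Position 4: ('a', 'l', 'i', 'j') => mismatch, stop
LCP = "mjpf" (length 4)

4


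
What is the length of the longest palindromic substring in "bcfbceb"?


Input: "bcfbceb"
Checking substrings for palindromes:
  No multi-char palindromic substrings found
Longest palindromic substring: "b" with length 1

1


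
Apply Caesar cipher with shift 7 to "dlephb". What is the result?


Caesar cipher: shift "dlephb" by 7
  'd' (pos 3) + 7 = pos 10 = 'k'
  'l' (pos 11) + 7 = pos 18 = 's'
  'e' (pos 4) + 7 = pos 11 = 'l'
  'p' (pos 15) + 7 = pos 22 = 'w'
  'h' (pos 7) + 7 = pos 14 = 'o'
  'b' (pos 1) + 7 = pos 8 = 'i'
Result: kslwoi

kslwoi


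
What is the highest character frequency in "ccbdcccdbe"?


Input: ccbdcccdbe
Character counts:
  'b': 2
  'c': 5
  'd': 2
  'e': 1
Maximum frequency: 5

5


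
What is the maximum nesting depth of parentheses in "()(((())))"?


Input: "()(((())))"
Tracking depth:
  Position 0 '(': depth becomes 1
  Position 1 ')': depth becomes 0
  Position 2 '(': depth becomes 1
  Position 3 '(': depth becomes 2
  Position 4 '(': depth becomes 3
  Position 5 '(': depth becomes 4
  Position 6 ')': depth becomes 3
  Position 7 ')': depth becomes 2
  Position 8 ')': depth becomes 1
  Position 9 ')': depth becomes 0
Maximum depth reached: 4

4


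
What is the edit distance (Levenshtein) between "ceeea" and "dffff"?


Computing edit distance: "ceeea" -> "dffff"
DP table:
           d    f    f    f    f
      0    1    2    3    4    5
  c   1    1    2    3    4    5
  e   2    2    2    3    4    5
  e   3    3    3    3    4    5
  e   4    4    4    4    4    5
  a   5    5    5    5    5    5
Edit distance = dp[5][5] = 5

5


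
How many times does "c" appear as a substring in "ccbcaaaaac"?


Searching for "c" in "ccbcaaaaac"
Scanning each position:
  Position 0: "c" => MATCH
  Position 1: "c" => MATCH
  Position 2: "b" => no
  Position 3: "c" => MATCH
  Position 4: "a" => no
  Position 5: "a" => no
  Position 6: "a" => no
  Position 7: "a" => no
  Position 8: "a" => no
  Position 9: "c" => MATCH
Total occurrences: 4

4


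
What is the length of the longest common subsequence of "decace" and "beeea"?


LCS of "decace" and "beeea"
DP table:
           b    e    e    e    a
      0    0    0    0    0    0
  d   0    0    0    0    0    0
  e   0    0    1    1    1    1
  c   0    0    1    1    1    1
  a   0    0    1    1    1    2
  c   0    0    1    1    1    2
  e   0    0    1    2    2    2
LCS length = dp[6][5] = 2

2


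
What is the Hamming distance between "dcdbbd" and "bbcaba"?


Comparing "dcdbbd" and "bbcaba" position by position:
  Position 0: 'd' vs 'b' => differ
  Position 1: 'c' vs 'b' => differ
  Position 2: 'd' vs 'c' => differ
  Position 3: 'b' vs 'a' => differ
  Position 4: 'b' vs 'b' => same
  Position 5: 'd' vs 'a' => differ
Total differences (Hamming distance): 5

5


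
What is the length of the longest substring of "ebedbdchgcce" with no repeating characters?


Input: "ebedbdchgcce"
Sliding window (track last position of each char):
  Position 0 ('e'): window [0,0] length 1 -- new best
  Position 1 ('b'): window [0,1] length 2 -- new best
  Position 2 ('e'): repeat (last at 0), move window start to 1
  Position 2 ('e'): window [1,2] length 2
  Position 3 ('d'): window [1,3] length 3 -- new best
  Position 4 ('b'): repeat (last at 1), move window start to 2
  Position 4 ('b'): window [2,4] length 3
  Position 5 ('d'): repeat (last at 3), move window start to 4
  Position 5 ('d'): window [4,5] length 2
  Position 6 ('c'): window [4,6] length 3
  Position 7 ('h'): window [4,7] length 4 -- new best
  Position 8 ('g'): window [4,8] length 5 -- new best
  Position 9 ('c'): repeat (last at 6), move window start to 7
  Position 9 ('c'): window [7,9] length 3
  Position 10 ('c'): repeat (last at 9), move window start to 10
  Position 10 ('c'): window [10,10] length 1
  Position 11 ('e'): window [10,11] length 2
Longest substring with no repeats: "bdchg" with length 5

5


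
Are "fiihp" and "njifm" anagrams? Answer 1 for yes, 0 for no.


Strings: "fiihp", "njifm"
Sorted first:  fhiip
Sorted second: fijmn
Differ at position 1: 'h' vs 'i' => not anagrams

0


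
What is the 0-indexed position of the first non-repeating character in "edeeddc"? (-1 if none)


Input: edeeddc
Character frequencies:
  'c': 1
  'd': 3
  'e': 3
Scanning left to right for freq == 1:
  Position 0 ('e'): freq=3, skip
  Position 1 ('d'): freq=3, skip
  Position 2 ('e'): freq=3, skip
  Position 3 ('e'): freq=3, skip
  Position 4 ('d'): freq=3, skip
  Position 5 ('d'): freq=3, skip
  Position 6 ('c'): unique! => answer = 6

6


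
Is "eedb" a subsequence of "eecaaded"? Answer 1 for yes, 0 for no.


Check if "eedb" is a subsequence of "eecaaded"
Greedy scan:
  Position 0 ('e'): matches sub[0] = 'e'
  Position 1 ('e'): matches sub[1] = 'e'
  Position 2 ('c'): no match needed
  Position 3 ('a'): no match needed
  Position 4 ('a'): no match needed
  Position 5 ('d'): matches sub[2] = 'd'
  Position 6 ('e'): no match needed
  Position 7 ('d'): no match needed
Only matched 3/4 characters => not a subsequence

0


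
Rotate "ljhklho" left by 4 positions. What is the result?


Input: "ljhklho", rotate left by 4
First 4 characters: "ljhk"
Remaining characters: "lho"
Concatenate remaining + first: "lho" + "ljhk" = "lholjhk"

lholjhk


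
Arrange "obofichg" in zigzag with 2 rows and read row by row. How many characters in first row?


Zigzag "obofichg" into 2 rows:
Placing characters:
  'o' => row 0
  'b' => row 1
  'o' => row 0
  'f' => row 1
  'i' => row 0
  'c' => row 1
  'h' => row 0
  'g' => row 1
Rows:
  Row 0: "ooih"
  Row 1: "bfcg"
First row length: 4

4


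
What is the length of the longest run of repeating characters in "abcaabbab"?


Input: "abcaabbab"
Scanning for longest run:
  Position 1 ('b'): new char, reset run to 1
  Position 2 ('c'): new char, reset run to 1
  Position 3 ('a'): new char, reset run to 1
  Position 4 ('a'): continues run of 'a', length=2
  Position 5 ('b'): new char, reset run to 1
  Position 6 ('b'): continues run of 'b', length=2
  Position 7 ('a'): new char, reset run to 1
  Position 8 ('b'): new char, reset run to 1
Longest run: 'a' with length 2

2


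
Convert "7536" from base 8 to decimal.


Input: "7536" in base 8
Positional expansion:
  Digit '7' (value 7) x 8^3 = 3584
  Digit '5' (value 5) x 8^2 = 320
  Digit '3' (value 3) x 8^1 = 24
  Digit '6' (value 6) x 8^0 = 6
Sum = 3934

3934


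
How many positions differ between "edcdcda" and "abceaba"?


Comparing "edcdcda" and "abceaba" position by position:
  Position 0: 'e' vs 'a' => DIFFER
  Position 1: 'd' vs 'b' => DIFFER
  Position 2: 'c' vs 'c' => same
  Position 3: 'd' vs 'e' => DIFFER
  Position 4: 'c' vs 'a' => DIFFER
  Position 5: 'd' vs 'b' => DIFFER
  Position 6: 'a' vs 'a' => same
Positions that differ: 5

5


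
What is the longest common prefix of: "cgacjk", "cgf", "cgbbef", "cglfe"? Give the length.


Words: cgacjk, cgf, cgbbef, cglfe
  Position 0: all 'c' => match
  Position 1: all 'g' => match
  Position 2: ('a', 'f', 'b', 'l') => mismatch, stop
LCP = "cg" (length 2)

2


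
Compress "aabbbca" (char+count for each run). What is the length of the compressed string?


Input: aabbbca
Runs:
  'a' x 2 => "a2"
  'b' x 3 => "b3"
  'c' x 1 => "c1"
  'a' x 1 => "a1"
Compressed: "a2b3c1a1"
Compressed length: 8

8


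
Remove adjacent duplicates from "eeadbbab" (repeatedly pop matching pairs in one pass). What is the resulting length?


Input: eeadbbab
Stack-based adjacent duplicate removal:
  Read 'e': push. Stack: e
  Read 'e': matches stack top 'e' => pop. Stack: (empty)
  Read 'a': push. Stack: a
  Read 'd': push. Stack: ad
  Read 'b': push. Stack: adb
  Read 'b': matches stack top 'b' => pop. Stack: ad
  Read 'a': push. Stack: ada
  Read 'b': push. Stack: adab
Final stack: "adab" (length 4)

4


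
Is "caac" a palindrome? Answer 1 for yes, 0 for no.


Input: caac
Reversed: caac
  Compare pos 0 ('c') with pos 3 ('c'): match
  Compare pos 1 ('a') with pos 2 ('a'): match
Result: palindrome

1


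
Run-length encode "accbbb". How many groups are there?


Input: accbbb
Scanning for consecutive runs:
  Group 1: 'a' x 1 (positions 0-0)
  Group 2: 'c' x 2 (positions 1-2)
  Group 3: 'b' x 3 (positions 3-5)
Total groups: 3

3


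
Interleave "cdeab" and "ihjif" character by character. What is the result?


Interleaving "cdeab" and "ihjif":
  Position 0: 'c' from first, 'i' from second => "ci"
  Position 1: 'd' from first, 'h' from second => "dh"
  Position 2: 'e' from first, 'j' from second => "ej"
  Position 3: 'a' from first, 'i' from second => "ai"
  Position 4: 'b' from first, 'f' from second => "bf"
Result: cidhejaibf

cidhejaibf


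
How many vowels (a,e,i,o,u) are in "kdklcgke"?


Input: kdklcgke
Checking each character:
  'k' at position 0: consonant
  'd' at position 1: consonant
  'k' at position 2: consonant
  'l' at position 3: consonant
  'c' at position 4: consonant
  'g' at position 5: consonant
  'k' at position 6: consonant
  'e' at position 7: vowel (running total: 1)
Total vowels: 1

1


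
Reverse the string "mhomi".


Input: mhomi
Reading characters right to left:
  Position 4: 'i'
  Position 3: 'm'
  Position 2: 'o'
  Position 1: 'h'
  Position 0: 'm'
Reversed: imohm

imohm


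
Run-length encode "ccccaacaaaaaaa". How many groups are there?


Input: ccccaacaaaaaaa
Scanning for consecutive runs:
  Group 1: 'c' x 4 (positions 0-3)
  Group 2: 'a' x 2 (positions 4-5)
  Group 3: 'c' x 1 (positions 6-6)
  Group 4: 'a' x 7 (positions 7-13)
Total groups: 4

4


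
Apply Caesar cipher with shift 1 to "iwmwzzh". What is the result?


Caesar cipher: shift "iwmwzzh" by 1
  'i' (pos 8) + 1 = pos 9 = 'j'
  'w' (pos 22) + 1 = pos 23 = 'x'
  'm' (pos 12) + 1 = pos 13 = 'n'
  'w' (pos 22) + 1 = pos 23 = 'x'
  'z' (pos 25) + 1 = pos 0 = 'a'
  'z' (pos 25) + 1 = pos 0 = 'a'
  'h' (pos 7) + 1 = pos 8 = 'i'
Result: jxnxaai

jxnxaai


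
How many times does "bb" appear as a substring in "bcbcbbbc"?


Searching for "bb" in "bcbcbbbc"
Scanning each position:
  Position 0: "bc" => no
  Position 1: "cb" => no
  Position 2: "bc" => no
  Position 3: "cb" => no
  Position 4: "bb" => MATCH
  Position 5: "bb" => MATCH
  Position 6: "bc" => no
Total occurrences: 2

2


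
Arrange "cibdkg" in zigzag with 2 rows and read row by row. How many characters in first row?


Zigzag "cibdkg" into 2 rows:
Placing characters:
  'c' => row 0
  'i' => row 1
  'b' => row 0
  'd' => row 1
  'k' => row 0
  'g' => row 1
Rows:
  Row 0: "cbk"
  Row 1: "idg"
First row length: 3

3


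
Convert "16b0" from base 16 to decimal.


Input: "16b0" in base 16
Positional expansion:
  Digit '1' (value 1) x 16^3 = 4096
  Digit '6' (value 6) x 16^2 = 1536
  Digit 'b' (value 11) x 16^1 = 176
  Digit '0' (value 0) x 16^0 = 0
Sum = 5808

5808


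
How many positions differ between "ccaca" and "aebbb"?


Comparing "ccaca" and "aebbb" position by position:
  Position 0: 'c' vs 'a' => DIFFER
  Position 1: 'c' vs 'e' => DIFFER
  Position 2: 'a' vs 'b' => DIFFER
  Position 3: 'c' vs 'b' => DIFFER
  Position 4: 'a' vs 'b' => DIFFER
Positions that differ: 5

5


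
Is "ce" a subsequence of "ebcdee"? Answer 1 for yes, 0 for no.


Check if "ce" is a subsequence of "ebcdee"
Greedy scan:
  Position 0 ('e'): no match needed
  Position 1 ('b'): no match needed
  Position 2 ('c'): matches sub[0] = 'c'
  Position 3 ('d'): no match needed
  Position 4 ('e'): matches sub[1] = 'e'
  Position 5 ('e'): no match needed
All 2 characters matched => is a subsequence

1


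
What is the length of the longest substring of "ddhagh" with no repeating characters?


Input: "ddhagh"
Sliding window (track last position of each char):
  Position 0 ('d'): window [0,0] length 1 -- new best
  Position 1 ('d'): repeat (last at 0), move window start to 1
  Position 1 ('d'): window [1,1] length 1
  Position 2 ('h'): window [1,2] length 2 -- new best
  Position 3 ('a'): window [1,3] length 3 -- new best
  Position 4 ('g'): window [1,4] length 4 -- new best
  Position 5 ('h'): repeat (last at 2), move window start to 3
  Position 5 ('h'): window [3,5] length 3
Longest substring with no repeats: "dhag" with length 4

4


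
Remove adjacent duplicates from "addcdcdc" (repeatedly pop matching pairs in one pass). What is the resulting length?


Input: addcdcdc
Stack-based adjacent duplicate removal:
  Read 'a': push. Stack: a
  Read 'd': push. Stack: ad
  Read 'd': matches stack top 'd' => pop. Stack: a
  Read 'c': push. Stack: ac
  Read 'd': push. Stack: acd
  Read 'c': push. Stack: acdc
  Read 'd': push. Stack: acdcd
  Read 'c': push. Stack: acdcdc
Final stack: "acdcdc" (length 6)

6
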